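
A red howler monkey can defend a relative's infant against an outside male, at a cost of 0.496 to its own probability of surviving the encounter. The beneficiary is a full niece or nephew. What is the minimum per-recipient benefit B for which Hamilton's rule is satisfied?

r to a full niece or nephew = 0.25 (full aunt/uncle↔niece/nephew: two paths of length 3 through the shared grandparent pair: r = 2·(1/2)^3 = 1/4).
Hamilton's rule with n recipients of equal r: n·r·B > C, so B > C/(n·r) = 0.496/(1·0.25) = 1.984.

1.984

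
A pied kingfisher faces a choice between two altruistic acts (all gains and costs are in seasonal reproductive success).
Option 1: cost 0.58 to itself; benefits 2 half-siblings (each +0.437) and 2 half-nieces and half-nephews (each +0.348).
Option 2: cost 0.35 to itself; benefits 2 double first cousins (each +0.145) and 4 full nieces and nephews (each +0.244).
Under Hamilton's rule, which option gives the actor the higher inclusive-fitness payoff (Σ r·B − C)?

Option 1: r to a half-sibling = 0.25.
Option 1: r to a half-niece or half-nephew = 0.125.
Option 1: Σ r·B − C = (2·0.25·0.437 + 2·0.125·0.348) − 0.58 = -0.2745.
Option 2: r to a double first cousin = 0.25.
Option 2: r to a full niece or nephew = 0.25.
Option 2: Σ r·B − C = (2·0.25·0.145 + 4·0.25·0.244) − 0.35 = -0.0335.
Option 2 has the higher net inclusive-fitness payoff.

Option 2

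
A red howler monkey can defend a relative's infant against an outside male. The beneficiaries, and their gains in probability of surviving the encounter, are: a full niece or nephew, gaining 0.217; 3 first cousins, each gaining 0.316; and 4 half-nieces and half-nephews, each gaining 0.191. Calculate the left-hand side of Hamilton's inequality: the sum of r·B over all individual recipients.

r to a full niece or nephew = 0.25 (full aunt/uncle↔niece/nephew: two paths of length 3 through the shared grandparent pair: r = 2·(1/2)^3 = 1/4).
r to a first cousin = 0.125 (first cousins share one grandparent pair — two paths of length 4: r = 2·(1/2)^4 = 1/8).
r to a half-niece or half-nephew = 1/8 (half-aunt/uncle↔niece/nephew: one path of length 3: r = (1/2)^3 = 1/8).
Summing one r·B term per recipient: 1·0.25·0.217 + 3·0.125·0.316 + 4·0.125·0.191 = 0.26825.

0.26825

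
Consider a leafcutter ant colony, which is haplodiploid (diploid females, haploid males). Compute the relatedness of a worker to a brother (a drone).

0.25

Her haploid brother carries none of their father's genes and a random half of their mother's genome; that half matches the maternal half of her own genome with probability 1/2: r = 1/2 · 1/2 = 1/4.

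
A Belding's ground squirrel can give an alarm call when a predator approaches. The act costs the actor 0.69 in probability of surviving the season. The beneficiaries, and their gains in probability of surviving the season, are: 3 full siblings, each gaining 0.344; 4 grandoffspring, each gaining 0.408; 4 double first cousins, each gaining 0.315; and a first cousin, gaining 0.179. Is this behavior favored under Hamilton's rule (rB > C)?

Hamilton's rule: the trait is favored when the sum of r·B over every recipient exceeds the actor's cost C.
r to a full sibling = 0.5 (full sibs share both parents — two paths of length 2: r = 2·(1/2)^2 = 1/2).
r to a grandoffspring = 1/4 (two parent–offspring links: r = (1/2)^2 = 1/4).
r to a double first cousin = 1/4 (double first cousins share both grandparent pairs — four paths of length 4: r = 4·(1/2)^4 = 1/4).
r to a first cousin = 0.125 (first cousins share one grandparent pair — two paths of length 4: r = 2·(1/2)^4 = 1/8).
Summing one r·B term per recipient: 3·0.5·0.344 + 4·0.25·0.408 + 4·0.25·0.315 + 1·0.125·0.179 = 1.261375.
1.261375 > 0.69: the indirect benefit exceeds the cost.

Yes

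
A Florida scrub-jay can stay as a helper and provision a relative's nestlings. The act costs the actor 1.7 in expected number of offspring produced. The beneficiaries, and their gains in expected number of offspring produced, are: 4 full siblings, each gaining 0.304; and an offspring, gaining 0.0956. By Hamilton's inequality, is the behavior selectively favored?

Hamilton's rule: the trait is favored when the sum of r·B over every recipient exceeds the actor's cost C.
r to a full sibling = 0.5 (full sibs share both parents — two paths of length 2: r = 2·(1/2)^2 = 1/2).
r to an offspring = 1/2 (one parent–offspring link: r = (1/2)^1 = 1/2).
Summing one r·B term per recipient: 4·0.5·0.304 + 1·0.5·0.0956 = 0.6558.
0.6558 < 1.7: the indirect benefit is less than the cost.

No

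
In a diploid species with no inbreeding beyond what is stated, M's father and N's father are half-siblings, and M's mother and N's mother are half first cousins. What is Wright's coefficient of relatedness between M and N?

0.078125

With two independent routes of shared ancestry, r is the sum of the two contributions.
M and N are related in two ways: half first cousins through their fathers (r = 1/16) and half second cousins through their mothers (r = 1/64).
r = 1/16 + 1/64 = 5/64 = 0.078125.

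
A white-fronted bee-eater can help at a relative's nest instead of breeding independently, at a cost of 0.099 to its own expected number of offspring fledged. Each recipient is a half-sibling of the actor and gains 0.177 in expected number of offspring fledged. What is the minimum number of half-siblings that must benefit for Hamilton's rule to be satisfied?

3

r to a half-sibling = 1/4 (half-sibs share one parent — one path of length 2: r = (1/2)^2 = 1/4).
Hamilton's rule: n·r·B > C  ⇒  n > C/(r·B) = 0.099/(0.25·0.177) = 2.237.
The smallest integer exceeding 2.237 is 3.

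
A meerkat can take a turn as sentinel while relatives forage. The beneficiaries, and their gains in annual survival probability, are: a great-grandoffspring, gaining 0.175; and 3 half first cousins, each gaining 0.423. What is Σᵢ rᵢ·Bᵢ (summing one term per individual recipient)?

r to a great-grandoffspring = 1/8 (three parent–offspring links: r = (1/2)^3 = 1/8).
r to a half first cousin = 1/16 (half first cousins share one grandparent — one path of length 4: r = (1/2)^4 = 1/16).
Summing one r·B term per recipient: 1·0.125·0.175 + 3·0.0625·0.423 = 0.1011875.

0.1011875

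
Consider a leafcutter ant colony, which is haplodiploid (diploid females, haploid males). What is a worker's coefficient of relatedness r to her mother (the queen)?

0.5

One meiotic link between diploid queen and diploid daughter: r = 1/2.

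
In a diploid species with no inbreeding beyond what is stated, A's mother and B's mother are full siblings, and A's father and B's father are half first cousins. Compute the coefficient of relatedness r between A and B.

0.140625

With two independent routes of shared ancestry, r is the sum of the two contributions.
A and B are related in two ways: first cousins through their mothers (r = 1/8) and half second cousins through their fathers (r = 1/64).
r = 1/8 + 1/64 = 9/64 = 0.140625.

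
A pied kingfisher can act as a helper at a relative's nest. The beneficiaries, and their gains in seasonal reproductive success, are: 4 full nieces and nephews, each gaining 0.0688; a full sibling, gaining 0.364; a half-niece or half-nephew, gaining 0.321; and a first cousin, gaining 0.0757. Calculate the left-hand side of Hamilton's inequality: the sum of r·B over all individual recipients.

0.3003875

r to a full niece or nephew = 0.25 (full aunt/uncle↔niece/nephew: two paths of length 3 through the shared grandparent pair: r = 2·(1/2)^3 = 1/4).
r to a full sibling = 0.5 (full sibs share both parents — two paths of length 2: r = 2·(1/2)^2 = 1/2).
r to a half-niece or half-nephew = 1/8 (half-aunt/uncle↔niece/nephew: one path of length 3: r = (1/2)^3 = 1/8).
r to a first cousin = 0.125 (first cousins share one grandparent pair — two paths of length 4: r = 2·(1/2)^4 = 1/8).
Summing one r·B term per recipient: 4·0.25·0.0688 + 1·0.5·0.364 + 1·0.125·0.321 + 1·0.125·0.0757 = 0.3003875.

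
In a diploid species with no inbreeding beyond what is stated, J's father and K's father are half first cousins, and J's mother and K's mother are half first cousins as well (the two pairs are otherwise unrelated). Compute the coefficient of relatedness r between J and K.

0.03125

Wright's path rule: contributions from independent ancestry routes add.
J and K are related in two ways: half second cousins through their fathers (r = 1/64) and half second cousins through their mothers (r = 1/64).
r = 1/64 + 1/64 = 0.03125.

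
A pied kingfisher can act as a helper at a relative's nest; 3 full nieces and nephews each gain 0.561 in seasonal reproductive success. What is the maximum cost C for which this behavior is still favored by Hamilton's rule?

r to a full niece or nephew = 1/4 (full aunt/uncle↔niece/nephew: two paths of length 3 through the shared grandparent pair: r = 2·(1/2)^3 = 1/4).
Hamilton's rule: n·r·B > C, so the trait is favored while C < n·r·B = 3·0.25·0.561 = 0.42075.

0.42075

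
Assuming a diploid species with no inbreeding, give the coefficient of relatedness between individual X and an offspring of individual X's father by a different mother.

Each parent–offspring link contributes a factor of 1/2, and independent paths through distinct common ancestors add.
Half-sibs share one parent — one path of length 2: r = (1/2)^2 = 1/4.

0.25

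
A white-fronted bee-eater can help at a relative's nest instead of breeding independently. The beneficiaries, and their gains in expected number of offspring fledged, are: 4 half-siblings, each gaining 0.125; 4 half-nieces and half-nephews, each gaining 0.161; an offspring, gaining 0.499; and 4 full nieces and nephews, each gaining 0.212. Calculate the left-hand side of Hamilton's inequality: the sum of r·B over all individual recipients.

r to a half-sibling = 1/4 (half-sibs share one parent — one path of length 2: r = (1/2)^2 = 1/4).
r to a half-niece or half-nephew = 0.125 (half-aunt/uncle↔niece/nephew: one path of length 3: r = (1/2)^3 = 1/8).
r to an offspring = 1/2 (one parent–offspring link: r = (1/2)^1 = 1/2).
r to a full niece or nephew = 0.25 (full aunt/uncle↔niece/nephew: two paths of length 3 through the shared grandparent pair: r = 2·(1/2)^3 = 1/4).
Summing one r·B term per recipient: 4·0.25·0.125 + 4·0.125·0.161 + 1·0.5·0.499 + 4·0.25·0.212 = 0.667.

0.667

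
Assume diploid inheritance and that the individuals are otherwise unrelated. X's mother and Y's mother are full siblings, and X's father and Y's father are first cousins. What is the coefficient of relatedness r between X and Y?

Wright's path rule: contributions from independent ancestry routes add.
X and Y are related in two ways: first cousins through their mothers (r = 1/8) and second cousins through their fathers (r = 1/32).
r = 1/8 + 1/32 = 5/32 = 0.15625.

0.15625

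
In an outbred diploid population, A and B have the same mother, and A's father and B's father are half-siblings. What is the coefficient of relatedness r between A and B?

0.3125

Independent pedigree routes through distinct common ancestors add.
A and B are related in two ways: half-sibs through their shared mother (r = 1/4) and half first cousins through their fathers (r = 1/16).
r = 1/4 + 1/16 = 5/16 = 0.3125.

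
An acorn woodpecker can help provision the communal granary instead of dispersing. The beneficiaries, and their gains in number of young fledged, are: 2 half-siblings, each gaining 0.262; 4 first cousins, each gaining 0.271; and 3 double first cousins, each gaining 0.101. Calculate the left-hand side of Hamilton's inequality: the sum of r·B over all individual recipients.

r to a half-sibling = 0.25 (half-sibs share one parent — one path of length 2: r = (1/2)^2 = 1/4).
r to a first cousin = 1/8 (first cousins share one grandparent pair — two paths of length 4: r = 2·(1/2)^4 = 1/8).
r to a double first cousin = 1/4 (double first cousins share both grandparent pairs — four paths of length 4: r = 4·(1/2)^4 = 1/4).
Summing one r·B term per recipient: 2·0.25·0.262 + 4·0.125·0.271 + 3·0.25·0.101 = 0.34225.

0.34225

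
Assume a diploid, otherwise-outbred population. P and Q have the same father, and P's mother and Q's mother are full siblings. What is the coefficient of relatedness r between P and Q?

Relatedness sums over independent paths through distinct common ancestors.
P and Q are related in two ways: half-sibs through their shared father (r = 1/4) and first cousins through their mothers (r = 1/8).
r = 1/4 + 1/8 = 0.375.

0.375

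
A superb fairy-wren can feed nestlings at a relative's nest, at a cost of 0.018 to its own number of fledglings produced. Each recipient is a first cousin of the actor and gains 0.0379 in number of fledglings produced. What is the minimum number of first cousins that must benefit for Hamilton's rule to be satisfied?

r to a first cousin = 0.125 (first cousins share one grandparent pair — two paths of length 4: r = 2·(1/2)^4 = 1/8).
Hamilton's rule: n·r·B > C  ⇒  n > C/(r·B) = 0.018/(0.125·0.0379) = 3.799.
The smallest integer exceeding 3.799 is 4.

4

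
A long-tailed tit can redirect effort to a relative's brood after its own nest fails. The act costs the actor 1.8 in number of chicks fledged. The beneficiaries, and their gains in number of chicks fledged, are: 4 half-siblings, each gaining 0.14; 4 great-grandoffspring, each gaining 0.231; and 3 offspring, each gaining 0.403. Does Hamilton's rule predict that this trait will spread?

No

Hamilton's rule: the trait is favored when the sum of r·B over every recipient exceeds the actor's cost C.
r to a half-sibling = 0.25 (half-sibs share one parent — one path of length 2: r = (1/2)^2 = 1/4).
r to a great-grandoffspring = 0.125 (three parent–offspring links: r = (1/2)^3 = 1/8).
r to an offspring = 1/2 (one parent–offspring link: r = (1/2)^1 = 1/2).
Summing one r·B term per recipient: 4·0.25·0.14 + 4·0.125·0.231 + 3·0.5·0.403 = 0.86.
0.86 < 1.8: the indirect benefit is less than the cost.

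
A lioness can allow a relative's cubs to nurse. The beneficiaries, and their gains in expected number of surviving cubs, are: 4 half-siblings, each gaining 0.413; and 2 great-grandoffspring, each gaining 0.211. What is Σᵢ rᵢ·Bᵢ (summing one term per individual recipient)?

0.46575

r to a half-sibling = 1/4 (half-sibs share one parent — one path of length 2: r = (1/2)^2 = 1/4).
r to a great-grandoffspring = 0.125 (three parent–offspring links: r = (1/2)^3 = 1/8).
Summing one r·B term per recipient: 4·0.25·0.413 + 2·0.125·0.211 = 0.46575.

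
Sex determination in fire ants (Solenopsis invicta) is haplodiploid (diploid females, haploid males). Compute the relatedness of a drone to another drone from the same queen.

Haploid brothers each carry a random half of the queen's diploid genome, so on average they share half: r = 1/2.

0.5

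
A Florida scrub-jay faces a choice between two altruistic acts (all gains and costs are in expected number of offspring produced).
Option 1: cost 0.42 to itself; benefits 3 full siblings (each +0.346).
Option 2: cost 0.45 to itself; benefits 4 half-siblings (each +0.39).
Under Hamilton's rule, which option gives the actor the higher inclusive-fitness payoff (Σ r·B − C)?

Option 1: r to a full sibling = 0.5.
Option 1: Σ r·B − C = (3·0.5·0.346) − 0.42 = 0.099.
Option 2: r to a half-sibling = 0.25.
Option 2: Σ r·B − C = (4·0.25·0.39) − 0.45 = -0.06.
Option 1 has the higher net inclusive-fitness payoff.

Option 1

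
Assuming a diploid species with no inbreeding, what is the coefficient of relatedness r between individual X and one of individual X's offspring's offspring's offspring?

Each parent–offspring link contributes a factor of 1/2, and independent paths through distinct common ancestors add.
Three parent–offspring links: r = (1/2)^3 = 1/8.

0.125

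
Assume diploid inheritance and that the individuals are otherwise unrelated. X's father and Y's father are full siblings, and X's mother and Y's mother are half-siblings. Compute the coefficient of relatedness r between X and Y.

0.1875

With two independent routes of shared ancestry, r is the sum of the two contributions.
X and Y are related in two ways: first cousins through their fathers (r = 1/8) and half first cousins through their mothers (r = 1/16).
r = 1/8 + 1/16 = 3/16 = 0.1875.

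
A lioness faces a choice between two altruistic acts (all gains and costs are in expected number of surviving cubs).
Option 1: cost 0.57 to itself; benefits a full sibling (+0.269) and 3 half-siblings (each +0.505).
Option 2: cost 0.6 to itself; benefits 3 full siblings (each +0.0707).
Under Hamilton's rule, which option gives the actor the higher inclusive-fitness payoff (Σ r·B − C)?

Option 1

Option 1: r to a full sibling = 0.5.
Option 1: r to a half-sibling = 0.25.
Option 1: Σ r·B − C = (1·0.5·0.269 + 3·0.25·0.505) − 0.57 = -0.05675.
Option 2: r to a full sibling = 0.5.
Option 2: Σ r·B − C = (3·0.5·0.0707) − 0.6 = -0.49395.
Option 1 has the higher net inclusive-fitness payoff.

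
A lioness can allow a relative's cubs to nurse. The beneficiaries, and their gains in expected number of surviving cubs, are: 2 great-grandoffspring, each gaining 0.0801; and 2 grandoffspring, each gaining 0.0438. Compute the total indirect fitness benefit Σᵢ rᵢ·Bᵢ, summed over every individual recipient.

0.041925

r to a great-grandoffspring = 1/8 (three parent–offspring links: r = (1/2)^3 = 1/8).
r to a grandoffspring = 1/4 (two parent–offspring links: r = (1/2)^2 = 1/4).
Summing one r·B term per recipient: 2·0.125·0.0801 + 2·0.25·0.0438 = 0.041925.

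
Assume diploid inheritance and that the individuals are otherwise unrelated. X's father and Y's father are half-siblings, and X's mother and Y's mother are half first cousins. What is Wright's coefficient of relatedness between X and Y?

0.078125

Wright's path rule: contributions from independent ancestry routes add.
X and Y are related in two ways: half first cousins through their fathers (r = 1/16) and half second cousins through their mothers (r = 1/64).
r = 1/16 + 1/64 = 5/64 = 0.078125.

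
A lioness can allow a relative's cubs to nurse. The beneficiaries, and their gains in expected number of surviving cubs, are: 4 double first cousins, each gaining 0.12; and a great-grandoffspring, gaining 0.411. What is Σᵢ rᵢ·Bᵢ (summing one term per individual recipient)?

0.171375

r to a double first cousin = 1/4 (double first cousins share both grandparent pairs — four paths of length 4: r = 4·(1/2)^4 = 1/4).
r to a great-grandoffspring = 0.125 (three parent–offspring links: r = (1/2)^3 = 1/8).
Summing one r·B term per recipient: 4·0.25·0.12 + 1·0.125·0.411 = 0.171375.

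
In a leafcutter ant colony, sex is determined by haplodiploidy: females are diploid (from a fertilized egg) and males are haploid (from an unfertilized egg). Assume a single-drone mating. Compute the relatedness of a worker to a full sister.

Haplodiploid full sisters inherit their father's entire haploid genome identically (contributing 1/2) and on average half of their mother's contribution (1/2 · 1/2 = 1/4); r = 1/2 + 1/4 = 3/4.

0.75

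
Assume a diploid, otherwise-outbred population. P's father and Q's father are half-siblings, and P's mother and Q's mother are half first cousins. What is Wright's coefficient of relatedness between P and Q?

0.078125

With two independent routes of shared ancestry, r is the sum of the two contributions.
P and Q are related in two ways: half first cousins through their fathers (r = 1/16) and half second cousins through their mothers (r = 1/64).
r = 1/16 + 1/64 = 0.078125.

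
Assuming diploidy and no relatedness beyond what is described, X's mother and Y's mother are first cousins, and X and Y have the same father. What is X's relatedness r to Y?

0.28125

Independent pedigree routes through distinct common ancestors add.
X and Y are related in two ways: second cousins through their mothers (r = 1/32) and half-sibs through their shared father (r = 1/4).
r = 1/32 + 1/4 = 0.28125.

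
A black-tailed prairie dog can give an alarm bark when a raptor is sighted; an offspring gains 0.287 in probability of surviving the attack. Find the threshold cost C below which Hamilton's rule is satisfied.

0.1435

r to an offspring = 0.5 (one parent–offspring link: r = (1/2)^1 = 1/2).
Hamilton's rule: n·r·B > C, so the trait is favored while C < n·r·B = 1·0.5·0.287 = 0.1435.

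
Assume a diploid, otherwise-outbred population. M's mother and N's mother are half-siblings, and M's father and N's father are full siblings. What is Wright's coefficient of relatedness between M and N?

With two independent routes of shared ancestry, r is the sum of the two contributions.
M and N are related in two ways: half first cousins through their mothers (r = 1/16) and first cousins through their fathers (r = 1/8).
r = 1/16 + 1/8 = 0.1875.

0.1875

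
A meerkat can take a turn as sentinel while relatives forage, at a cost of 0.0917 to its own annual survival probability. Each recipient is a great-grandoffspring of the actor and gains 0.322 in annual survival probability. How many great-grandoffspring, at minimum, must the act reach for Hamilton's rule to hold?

3

r to a great-grandoffspring = 0.125 (three parent–offspring links: r = (1/2)^3 = 1/8).
Hamilton's rule: n·r·B > C  ⇒  n > C/(r·B) = 0.0917/(0.125·0.322) = 2.278.
The smallest integer exceeding 2.278 is 3.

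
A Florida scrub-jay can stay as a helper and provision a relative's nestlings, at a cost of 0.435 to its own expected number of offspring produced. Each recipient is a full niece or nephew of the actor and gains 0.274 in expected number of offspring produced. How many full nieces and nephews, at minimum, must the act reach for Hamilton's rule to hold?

7

r to a full niece or nephew = 1/4 (full aunt/uncle↔niece/nephew: two paths of length 3 through the shared grandparent pair: r = 2·(1/2)^3 = 1/4).
Hamilton's rule: n·r·B > C  ⇒  n > C/(r·B) = 0.435/(0.25·0.274) = 6.35.
The smallest integer exceeding 6.35 is 7.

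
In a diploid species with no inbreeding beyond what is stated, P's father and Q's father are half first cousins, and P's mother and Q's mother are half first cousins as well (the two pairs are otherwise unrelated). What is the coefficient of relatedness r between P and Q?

0.03125

With two independent routes of shared ancestry, r is the sum of the two contributions.
P and Q are related in two ways: half second cousins through their fathers (r = 1/64) and half second cousins through their mothers (r = 1/64).
r = 1/64 + 1/64 = 0.03125.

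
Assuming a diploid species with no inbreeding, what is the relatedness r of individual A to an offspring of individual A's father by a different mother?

0.25

Each parent–offspring link contributes a factor of 1/2, and independent paths through distinct common ancestors add.
Half-sibs share one parent — one path of length 2: r = (1/2)^2 = 1/4.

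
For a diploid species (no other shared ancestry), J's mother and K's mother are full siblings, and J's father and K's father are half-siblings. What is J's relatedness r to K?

Relatedness sums over independent paths through distinct common ancestors.
J and K are related in two ways: first cousins through their mothers (r = 1/8) and half first cousins through their fathers (r = 1/16).
r = 1/8 + 1/16 = 0.1875.

0.1875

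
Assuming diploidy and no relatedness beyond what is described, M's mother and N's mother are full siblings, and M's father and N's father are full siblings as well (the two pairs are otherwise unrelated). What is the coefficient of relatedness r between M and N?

Relatedness sums over independent paths through distinct common ancestors.
M and N are related in two ways: first cousins through their mothers (r = 1/8) and first cousins through their fathers (r = 1/8) — i.e. double first cousins.
r = 1/8 + 1/8 = 1/4 = 0.25.

0.25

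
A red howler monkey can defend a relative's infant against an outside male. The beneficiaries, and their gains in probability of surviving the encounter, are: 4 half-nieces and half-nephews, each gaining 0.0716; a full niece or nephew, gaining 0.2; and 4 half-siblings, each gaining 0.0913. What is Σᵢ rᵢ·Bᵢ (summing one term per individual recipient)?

0.1771

r to a half-niece or half-nephew = 1/8 (half-aunt/uncle↔niece/nephew: one path of length 3: r = (1/2)^3 = 1/8).
r to a full niece or nephew = 0.25 (full aunt/uncle↔niece/nephew: two paths of length 3 through the shared grandparent pair: r = 2·(1/2)^3 = 1/4).
r to a half-sibling = 0.25 (half-sibs share one parent — one path of length 2: r = (1/2)^2 = 1/4).
Summing one r·B term per recipient: 4·0.125·0.0716 + 1·0.25·0.2 + 4·0.25·0.0913 = 0.1771.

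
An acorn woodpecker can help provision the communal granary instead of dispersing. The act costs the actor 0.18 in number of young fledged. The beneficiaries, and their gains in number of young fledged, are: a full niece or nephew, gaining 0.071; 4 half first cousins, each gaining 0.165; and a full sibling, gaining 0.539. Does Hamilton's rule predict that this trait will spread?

Yes

Hamilton's rule: the trait is favored when the sum of r·B over every recipient exceeds the actor's cost C.
r to a full niece or nephew = 0.25 (full aunt/uncle↔niece/nephew: two paths of length 3 through the shared grandparent pair: r = 2·(1/2)^3 = 1/4).
r to a half first cousin = 0.0625 (half first cousins share one grandparent — one path of length 4: r = (1/2)^4 = 1/16).
r to a full sibling = 1/2 (full sibs share both parents — two paths of length 2: r = 2·(1/2)^2 = 1/2).
Summing one r·B term per recipient: 1·0.25·0.071 + 4·0.0625·0.165 + 1·0.5·0.539 = 0.3285.
0.3285 > 0.18: the indirect benefit exceeds the cost.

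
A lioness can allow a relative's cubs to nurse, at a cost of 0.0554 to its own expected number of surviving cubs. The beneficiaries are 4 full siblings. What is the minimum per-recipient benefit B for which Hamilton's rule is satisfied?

r to a full sibling = 1/2 (full sibs share both parents — two paths of length 2: r = 2·(1/2)^2 = 1/2).
Hamilton's rule with n recipients of equal r: n·r·B > C, so B > C/(n·r) = 0.0554/(4·0.5) = 0.0277.

0.0277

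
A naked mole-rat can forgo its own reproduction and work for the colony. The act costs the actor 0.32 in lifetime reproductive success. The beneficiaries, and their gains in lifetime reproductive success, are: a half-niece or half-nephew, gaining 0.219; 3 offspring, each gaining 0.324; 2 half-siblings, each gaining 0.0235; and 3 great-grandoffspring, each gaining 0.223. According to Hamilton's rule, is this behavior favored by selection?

Hamilton's rule: the trait is favored when the sum of r·B over every recipient exceeds the actor's cost C.
r to a half-niece or half-nephew = 0.125 (half-aunt/uncle↔niece/nephew: one path of length 3: r = (1/2)^3 = 1/8).
r to an offspring = 1/2 (one parent–offspring link: r = (1/2)^1 = 1/2).
r to a half-sibling = 0.25 (half-sibs share one parent — one path of length 2: r = (1/2)^2 = 1/4).
r to a great-grandoffspring = 0.125 (three parent–offspring links: r = (1/2)^3 = 1/8).
Summing one r·B term per recipient: 1·0.125·0.219 + 3·0.5·0.324 + 2·0.25·0.0235 + 3·0.125·0.223 = 0.60875.
0.60875 > 0.32: the indirect benefit exceeds the cost.

Yes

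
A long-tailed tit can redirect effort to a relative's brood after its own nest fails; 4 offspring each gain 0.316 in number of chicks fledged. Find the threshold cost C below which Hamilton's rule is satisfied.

r to an offspring = 1/2 (one parent–offspring link: r = (1/2)^1 = 1/2).
Hamilton's rule: n·r·B > C, so the trait is favored while C < n·r·B = 4·0.5·0.316 = 0.632.

0.632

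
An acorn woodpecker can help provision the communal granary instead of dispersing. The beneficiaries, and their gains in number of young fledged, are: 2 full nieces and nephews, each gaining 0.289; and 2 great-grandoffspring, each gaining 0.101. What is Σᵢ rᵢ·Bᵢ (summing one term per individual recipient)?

r to a full niece or nephew = 1/4 (full aunt/uncle↔niece/nephew: two paths of length 3 through the shared grandparent pair: r = 2·(1/2)^3 = 1/4).
r to a great-grandoffspring = 0.125 (three parent–offspring links: r = (1/2)^3 = 1/8).
Summing one r·B term per recipient: 2·0.25·0.289 + 2·0.125·0.101 = 0.16975.

0.16975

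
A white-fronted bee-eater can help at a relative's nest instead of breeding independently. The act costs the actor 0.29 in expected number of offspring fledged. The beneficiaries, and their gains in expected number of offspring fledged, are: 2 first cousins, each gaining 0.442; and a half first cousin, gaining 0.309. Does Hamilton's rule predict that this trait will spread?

No

Hamilton's rule: the trait is favored when the sum of r·B over every recipient exceeds the actor's cost C.
r to a first cousin = 0.125 (first cousins share one grandparent pair — two paths of length 4: r = 2·(1/2)^4 = 1/8).
r to a half first cousin = 0.0625 (half first cousins share one grandparent — one path of length 4: r = (1/2)^4 = 1/16).
Summing one r·B term per recipient: 2·0.125·0.442 + 1·0.0625·0.309 = 0.1298125.
0.1298125 < 0.29: the indirect benefit is less than the cost.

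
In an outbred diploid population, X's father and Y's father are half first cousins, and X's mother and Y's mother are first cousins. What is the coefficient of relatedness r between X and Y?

0.046875

Relatedness sums over independent paths through distinct common ancestors.
X and Y are related in two ways: half second cousins through their fathers (r = 1/64) and second cousins through their mothers (r = 1/32).
r = 1/64 + 1/32 = 0.046875.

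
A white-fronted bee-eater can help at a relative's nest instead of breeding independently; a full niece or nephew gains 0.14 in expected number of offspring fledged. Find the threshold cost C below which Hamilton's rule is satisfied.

r to a full niece or nephew = 1/4 (full aunt/uncle↔niece/nephew: two paths of length 3 through the shared grandparent pair: r = 2·(1/2)^3 = 1/4).
Hamilton's rule: n·r·B > C, so the trait is favored while C < n·r·B = 1·0.25·0.14 = 0.035.

0.035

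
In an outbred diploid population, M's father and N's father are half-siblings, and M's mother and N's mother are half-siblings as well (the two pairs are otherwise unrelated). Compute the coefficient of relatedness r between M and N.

0.125

With two independent routes of shared ancestry, r is the sum of the two contributions.
M and N are related in two ways: half first cousins through their fathers (r = 1/16) and half first cousins through their mothers (r = 1/16).
r = 1/16 + 1/16 = 1/8 = 0.125.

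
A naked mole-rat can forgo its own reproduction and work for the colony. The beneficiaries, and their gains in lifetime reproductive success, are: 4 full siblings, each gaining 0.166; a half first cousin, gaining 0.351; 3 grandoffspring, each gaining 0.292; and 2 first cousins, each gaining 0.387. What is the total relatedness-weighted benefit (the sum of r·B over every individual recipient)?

r to a full sibling = 1/2 (full sibs share both parents — two paths of length 2: r = 2·(1/2)^2 = 1/2).
r to a half first cousin = 1/16 (half first cousins share one grandparent — one path of length 4: r = (1/2)^4 = 1/16).
r to a grandoffspring = 1/4 (two parent–offspring links: r = (1/2)^2 = 1/4).
r to a first cousin = 1/8 (first cousins share one grandparent pair — two paths of length 4: r = 2·(1/2)^4 = 1/8).
Summing one r·B term per recipient: 4·0.5·0.166 + 1·0.0625·0.351 + 3·0.25·0.292 + 2·0.125·0.387 = 0.6696875.

0.6696875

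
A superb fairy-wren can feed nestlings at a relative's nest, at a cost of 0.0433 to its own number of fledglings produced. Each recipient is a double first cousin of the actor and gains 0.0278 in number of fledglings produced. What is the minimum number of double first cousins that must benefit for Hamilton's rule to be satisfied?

7

r to a double first cousin = 1/4 (double first cousins share both grandparent pairs — four paths of length 4: r = 4·(1/2)^4 = 1/4).
Hamilton's rule: n·r·B > C  ⇒  n > C/(r·B) = 0.0433/(0.25·0.0278) = 6.23.
The smallest integer exceeding 6.23 is 7.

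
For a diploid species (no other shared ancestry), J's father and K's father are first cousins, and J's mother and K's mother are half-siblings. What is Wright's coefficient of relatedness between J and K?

Independent pedigree routes through distinct common ancestors add.
J and K are related in two ways: second cousins through their fathers (r = 1/32) and half first cousins through their mothers (r = 1/16).
r = 1/32 + 1/16 = 3/32 = 0.09375.

0.09375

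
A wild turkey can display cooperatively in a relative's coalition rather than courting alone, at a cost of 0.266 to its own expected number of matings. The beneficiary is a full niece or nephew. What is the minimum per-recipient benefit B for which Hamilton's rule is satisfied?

1.064

r to a full niece or nephew = 0.25 (full aunt/uncle↔niece/nephew: two paths of length 3 through the shared grandparent pair: r = 2·(1/2)^3 = 1/4).
Hamilton's rule with n recipients of equal r: n·r·B > C, so B > C/(n·r) = 0.266/(1·0.25) = 1.064.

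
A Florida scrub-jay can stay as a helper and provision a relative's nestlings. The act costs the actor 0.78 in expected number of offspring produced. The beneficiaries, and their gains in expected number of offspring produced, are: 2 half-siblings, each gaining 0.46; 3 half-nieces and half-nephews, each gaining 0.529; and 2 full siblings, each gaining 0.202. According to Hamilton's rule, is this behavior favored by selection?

Hamilton's rule: the trait is favored when the sum of r·B over every recipient exceeds the actor's cost C.
r to a half-sibling = 1/4 (half-sibs share one parent — one path of length 2: r = (1/2)^2 = 1/4).
r to a half-niece or half-nephew = 1/8 (half-aunt/uncle↔niece/nephew: one path of length 3: r = (1/2)^3 = 1/8).
r to a full sibling = 1/2 (full sibs share both parents — two paths of length 2: r = 2·(1/2)^2 = 1/2).
Summing one r·B term per recipient: 2·0.25·0.46 + 3·0.125·0.529 + 2·0.5·0.202 = 0.630375.
0.630375 < 0.78: the indirect benefit is less than the cost.

No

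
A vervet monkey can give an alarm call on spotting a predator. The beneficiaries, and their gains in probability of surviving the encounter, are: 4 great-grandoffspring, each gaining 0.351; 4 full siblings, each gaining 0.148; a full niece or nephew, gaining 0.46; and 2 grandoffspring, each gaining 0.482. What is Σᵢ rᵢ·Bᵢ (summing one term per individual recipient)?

0.8275

r to a great-grandoffspring = 0.125 (three parent–offspring links: r = (1/2)^3 = 1/8).
r to a full sibling = 0.5 (full sibs share both parents — two paths of length 2: r = 2·(1/2)^2 = 1/2).
r to a full niece or nephew = 1/4 (full aunt/uncle↔niece/nephew: two paths of length 3 through the shared grandparent pair: r = 2·(1/2)^3 = 1/4).
r to a grandoffspring = 0.25 (two parent–offspring links: r = (1/2)^2 = 1/4).
Summing one r·B term per recipient: 4·0.125·0.351 + 4·0.5·0.148 + 1·0.25·0.46 + 2·0.25·0.482 = 0.8275.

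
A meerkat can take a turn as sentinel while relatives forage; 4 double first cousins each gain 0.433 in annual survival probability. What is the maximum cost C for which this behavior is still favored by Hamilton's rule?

r to a double first cousin = 1/4 (double first cousins share both grandparent pairs — four paths of length 4: r = 4·(1/2)^4 = 1/4).
Hamilton's rule: n·r·B > C, so the trait is favored while C < n·r·B = 4·0.25·0.433 = 0.433.

0.433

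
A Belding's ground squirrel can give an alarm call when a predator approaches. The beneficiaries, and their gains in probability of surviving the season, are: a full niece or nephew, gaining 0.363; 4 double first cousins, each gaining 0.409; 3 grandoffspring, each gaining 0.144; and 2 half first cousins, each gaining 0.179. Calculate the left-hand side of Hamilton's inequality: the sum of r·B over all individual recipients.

0.630125

r to a full niece or nephew = 0.25 (full aunt/uncle↔niece/nephew: two paths of length 3 through the shared grandparent pair: r = 2·(1/2)^3 = 1/4).
r to a double first cousin = 0.25 (double first cousins share both grandparent pairs — four paths of length 4: r = 4·(1/2)^4 = 1/4).
r to a grandoffspring = 0.25 (two parent–offspring links: r = (1/2)^2 = 1/4).
r to a half first cousin = 1/16 (half first cousins share one grandparent — one path of length 4: r = (1/2)^4 = 1/16).
Summing one r·B term per recipient: 1·0.25·0.363 + 4·0.25·0.409 + 3·0.25·0.144 + 2·0.0625·0.179 = 0.630125.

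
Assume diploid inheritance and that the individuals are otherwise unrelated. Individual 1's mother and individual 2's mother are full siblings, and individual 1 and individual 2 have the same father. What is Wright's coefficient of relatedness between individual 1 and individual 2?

Relatedness sums over independent paths through distinct common ancestors.
Individual 1 and individual 2 are related in two ways: first cousins through their mothers (r = 1/8) and half-sibs through their shared father (r = 1/4).
r = 1/8 + 1/4 = 0.375.

0.375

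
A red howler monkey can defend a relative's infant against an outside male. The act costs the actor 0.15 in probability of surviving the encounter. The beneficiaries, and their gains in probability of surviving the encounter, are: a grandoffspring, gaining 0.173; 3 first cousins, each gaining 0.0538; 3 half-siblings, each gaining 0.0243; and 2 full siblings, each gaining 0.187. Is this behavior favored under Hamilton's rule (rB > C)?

Yes

Hamilton's rule: the trait is favored when the sum of r·B over every recipient exceeds the actor's cost C.
r to a grandoffspring = 1/4 (two parent–offspring links: r = (1/2)^2 = 1/4).
r to a first cousin = 0.125 (first cousins share one grandparent pair — two paths of length 4: r = 2·(1/2)^4 = 1/8).
r to a half-sibling = 1/4 (half-sibs share one parent — one path of length 2: r = (1/2)^2 = 1/4).
r to a full sibling = 1/2 (full sibs share both parents — two paths of length 2: r = 2·(1/2)^2 = 1/2).
Summing one r·B term per recipient: 1·0.25·0.173 + 3·0.125·0.0538 + 3·0.25·0.0243 + 2·0.5·0.187 = 0.26865.
0.26865 > 0.15: the indirect benefit exceeds the cost.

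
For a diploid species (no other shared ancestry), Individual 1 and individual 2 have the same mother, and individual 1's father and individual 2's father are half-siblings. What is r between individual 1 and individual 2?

With two independent routes of shared ancestry, r is the sum of the two contributions.
Individual 1 and individual 2 are related in two ways: half-sibs through their shared mother (r = 1/4) and half first cousins through their fathers (r = 1/16).
r = 1/4 + 1/16 = 5/16 = 0.3125.

0.3125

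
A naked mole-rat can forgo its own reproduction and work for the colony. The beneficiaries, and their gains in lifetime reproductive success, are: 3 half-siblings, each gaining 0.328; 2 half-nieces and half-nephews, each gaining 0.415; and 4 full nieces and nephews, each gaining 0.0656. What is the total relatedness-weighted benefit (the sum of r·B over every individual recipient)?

r to a half-sibling = 0.25 (half-sibs share one parent — one path of length 2: r = (1/2)^2 = 1/4).
r to a half-niece or half-nephew = 1/8 (half-aunt/uncle↔niece/nephew: one path of length 3: r = (1/2)^3 = 1/8).
r to a full niece or nephew = 1/4 (full aunt/uncle↔niece/nephew: two paths of length 3 through the shared grandparent pair: r = 2·(1/2)^3 = 1/4).
Summing one r·B term per recipient: 3·0.25·0.328 + 2·0.125·0.415 + 4·0.25·0.0656 = 0.41535.

0.41535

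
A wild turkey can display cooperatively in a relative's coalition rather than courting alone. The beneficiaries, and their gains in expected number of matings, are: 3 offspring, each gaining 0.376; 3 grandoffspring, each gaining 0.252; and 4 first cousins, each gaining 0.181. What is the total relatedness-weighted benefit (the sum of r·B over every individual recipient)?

0.8435

r to an offspring = 0.5 (one parent–offspring link: r = (1/2)^1 = 1/2).
r to a grandoffspring = 0.25 (two parent–offspring links: r = (1/2)^2 = 1/4).
r to a first cousin = 1/8 (first cousins share one grandparent pair — two paths of length 4: r = 2·(1/2)^4 = 1/8).
Summing one r·B term per recipient: 3·0.5·0.376 + 3·0.25·0.252 + 4·0.125·0.181 = 0.8435.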